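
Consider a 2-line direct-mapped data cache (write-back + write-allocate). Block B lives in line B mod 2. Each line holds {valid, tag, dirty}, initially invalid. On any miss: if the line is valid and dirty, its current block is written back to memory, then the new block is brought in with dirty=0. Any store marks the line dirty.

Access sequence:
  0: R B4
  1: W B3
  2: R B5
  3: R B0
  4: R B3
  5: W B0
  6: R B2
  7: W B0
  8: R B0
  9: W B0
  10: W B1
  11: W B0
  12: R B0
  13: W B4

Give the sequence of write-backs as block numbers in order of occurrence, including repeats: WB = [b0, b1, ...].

WB = [3, 0, 0]

  0 | R B4 → L0 miss [-]
  1 | W B3 → L1 miss [D]
  2 | R B5 → L1 miss wb→B3 [-]
  3 | R B0 → L0 miss [-]
  4 | R B3 → L1 miss [-]
  5 | W B0 → L0 hit [D]
  6 | R B2 → L0 miss wb→B0 [-]
  7 | W B0 → L0 miss [D]
  8 | R B0 → L0 hit [D]
  9 | W B0 → L0 hit [D]
  10 | W B1 → L1 miss [D]
  11 | W B0 → L0 hit [D]
  12 | R B0 → L0 hit [D]
  13 | W B4 → L0 miss wb→B0 [D]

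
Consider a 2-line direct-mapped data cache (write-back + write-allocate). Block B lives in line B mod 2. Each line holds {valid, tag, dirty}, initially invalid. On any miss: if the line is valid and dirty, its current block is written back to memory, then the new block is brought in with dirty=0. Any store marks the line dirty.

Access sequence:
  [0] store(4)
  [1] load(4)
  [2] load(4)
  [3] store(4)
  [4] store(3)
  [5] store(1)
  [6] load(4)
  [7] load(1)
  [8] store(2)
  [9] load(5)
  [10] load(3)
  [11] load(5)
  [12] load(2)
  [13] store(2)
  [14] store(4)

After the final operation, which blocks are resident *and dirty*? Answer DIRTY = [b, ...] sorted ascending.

0: W B4 -> L0 miss  d=D]
1: R B4 -> L0 hit  d=D]
2: R B4 -> L0 hit  d=D]
3: W B4 -> L0 hit  d=D]
4: W B3 -> L1 miss  d=D]
5: W B1 -> L1 miss wb->B3  d=D]
6: R B4 -> L0 hit  d=D]
7: R B1 -> L1 hit  d=D]
8: W B2 -> L0 miss wb->B4  d=D]
9: R B5 -> L1 miss wb->B1  d=-]
10: R B3 -> L1 miss  d=-]
11: R B5 -> L1 miss  d=-]
12: R B2 -> L0 hit  d=D]
13: W B2 -> L0 hit  d=D]
14: W B4 -> L0 miss wb->B2  d=D]

DIRTY = [4]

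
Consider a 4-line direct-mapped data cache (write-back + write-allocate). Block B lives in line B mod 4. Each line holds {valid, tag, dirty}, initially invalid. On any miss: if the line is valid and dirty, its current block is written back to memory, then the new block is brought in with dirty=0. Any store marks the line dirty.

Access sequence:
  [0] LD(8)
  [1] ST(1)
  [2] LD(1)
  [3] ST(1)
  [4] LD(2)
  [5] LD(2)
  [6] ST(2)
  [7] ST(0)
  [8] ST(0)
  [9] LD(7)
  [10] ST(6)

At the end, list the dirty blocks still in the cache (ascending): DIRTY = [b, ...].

  0 | R B8 → L0 miss [-]
  1 | W B1 → L1 miss [D]
  2 | R B1 → L1 hit [D]
  3 | W B1 → L1 hit [D]
  4 | R B2 → L2 miss [-]
  5 | R B2 → L2 hit [-]
  6 | W B2 → L2 hit [D]
  7 | W B0 → L0 miss [D]
  8 | W B0 → L0 hit [D]
  9 | R B7 → L3 miss [-]
  10 | W B6 → L2 miss wb→B2 [D]

DIRTY = [0, 1, 6]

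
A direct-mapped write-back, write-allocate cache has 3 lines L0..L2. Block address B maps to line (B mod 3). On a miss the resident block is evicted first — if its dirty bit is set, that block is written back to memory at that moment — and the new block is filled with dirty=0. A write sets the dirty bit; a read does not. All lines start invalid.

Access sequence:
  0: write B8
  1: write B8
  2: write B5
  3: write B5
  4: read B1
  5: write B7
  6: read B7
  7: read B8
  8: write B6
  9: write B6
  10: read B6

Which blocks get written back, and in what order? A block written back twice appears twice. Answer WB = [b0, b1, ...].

0: W B8 -> L2 miss  d=D]
1: W B8 -> L2 hit  d=D]
2: W B5 -> L2 miss wb->B8  d=D]
3: W B5 -> L2 hit  d=D]
4: R B1 -> L1 miss  d=-]
5: W B7 -> L1 miss  d=D]
6: R B7 -> L1 hit  d=D]
7: R B8 -> L2 miss wb->B5  d=-]
8: W B6 -> L0 miss  d=D]
9: W B6 -> L0 hit  d=D]
10: R B6 -> L0 hit  d=D]

WB = [8, 5]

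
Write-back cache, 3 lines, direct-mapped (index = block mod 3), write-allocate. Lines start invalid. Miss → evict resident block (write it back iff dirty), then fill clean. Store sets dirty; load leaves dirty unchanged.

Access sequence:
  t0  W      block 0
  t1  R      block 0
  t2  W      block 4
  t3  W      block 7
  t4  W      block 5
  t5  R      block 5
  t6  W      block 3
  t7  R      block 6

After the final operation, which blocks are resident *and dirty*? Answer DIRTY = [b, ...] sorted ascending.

0: W B0 -> L0 miss  d=D]
1: R B0 -> L0 hit  d=D]
2: W B4 -> L1 miss  d=D]
3: W B7 -> L1 miss wb->B4  d=D]
4: W B5 -> L2 miss  d=D]
5: R B5 -> L2 hit  d=D]
6: W B3 -> L0 miss wb->B0  d=D]
7: R B6 -> L0 miss wb->B3  d=-]

DIRTY = [5, 7]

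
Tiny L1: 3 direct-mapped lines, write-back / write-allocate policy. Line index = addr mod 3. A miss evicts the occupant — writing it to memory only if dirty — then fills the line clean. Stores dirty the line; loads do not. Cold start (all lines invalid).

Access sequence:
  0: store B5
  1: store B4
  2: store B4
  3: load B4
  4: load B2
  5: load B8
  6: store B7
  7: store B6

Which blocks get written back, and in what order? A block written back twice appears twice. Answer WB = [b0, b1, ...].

  0 | W B5 → L2 miss [D]
  1 | W B4 → L1 miss [D]
  2 | W B4 → L1 hit [D]
  3 | R B4 → L1 hit [D]
  4 | R B2 → L2 miss wb→B5 [-]
  5 | R B8 → L2 miss [-]
  6 | W B7 → L1 miss wb→B4 [D]
  7 | W B6 → L0 miss [D]

WB = [5, 4]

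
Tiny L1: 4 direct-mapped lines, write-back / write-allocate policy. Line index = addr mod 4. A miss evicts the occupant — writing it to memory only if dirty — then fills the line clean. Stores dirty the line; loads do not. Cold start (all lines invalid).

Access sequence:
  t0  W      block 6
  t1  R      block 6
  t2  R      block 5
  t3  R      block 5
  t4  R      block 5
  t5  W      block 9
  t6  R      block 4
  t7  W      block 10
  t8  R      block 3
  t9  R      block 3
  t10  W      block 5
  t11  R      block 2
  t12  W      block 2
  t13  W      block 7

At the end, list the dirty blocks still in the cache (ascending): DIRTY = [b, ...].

0: W B6 → L2 miss [D]
1: R B6 → L2 hit [D]
2: R B5 → L1 miss [-]
3: R B5 → L1 hit [-]
4: R B5 → L1 hit [-]
5: W B9 → L1 miss [D]
6: R B4 → L0 miss [-]
7: W B10 → L2 miss wb→B6 [D]
8: R B3 → L3 miss [-]
9: R B3 → L3 hit [-]
10: W B5 → L1 miss wb→B9 [D]
11: R B2 → L2 miss wb→B10 [-]
12: W B2 → L2 hit [D]
13: W B7 → L3 miss [D]

DIRTY = [2, 5, 7]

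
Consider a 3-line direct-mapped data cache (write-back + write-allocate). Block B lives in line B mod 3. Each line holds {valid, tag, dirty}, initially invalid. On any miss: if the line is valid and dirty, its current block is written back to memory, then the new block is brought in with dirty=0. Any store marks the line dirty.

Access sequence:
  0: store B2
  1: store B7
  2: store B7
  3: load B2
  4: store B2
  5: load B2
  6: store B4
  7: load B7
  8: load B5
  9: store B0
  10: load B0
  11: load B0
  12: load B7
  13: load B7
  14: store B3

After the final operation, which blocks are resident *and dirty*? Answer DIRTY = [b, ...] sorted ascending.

DIRTY = [3]

0: W B2 -> L2 miss  d=D]
1: W B7 -> L1 miss  d=D]
2: W B7 -> L1 hit  d=D]
3: R B2 -> L2 hit  d=D]
4: W B2 -> L2 hit  d=D]
5: R B2 -> L2 hit  d=D]
6: W B4 -> L1 miss wb->B7  d=D]
7: R B7 -> L1 miss wb->B4  d=-]
8: R B5 -> L2 miss wb->B2  d=-]
9: W B0 -> L0 miss  d=D]
10: R B0 -> L0 hit  d=D]
11: R B0 -> L0 hit  d=D]
12: R B7 -> L1 hit  d=-]
13: R B7 -> L1 hit  d=-]
14: W B3 -> L0 miss wb->B0  d=D]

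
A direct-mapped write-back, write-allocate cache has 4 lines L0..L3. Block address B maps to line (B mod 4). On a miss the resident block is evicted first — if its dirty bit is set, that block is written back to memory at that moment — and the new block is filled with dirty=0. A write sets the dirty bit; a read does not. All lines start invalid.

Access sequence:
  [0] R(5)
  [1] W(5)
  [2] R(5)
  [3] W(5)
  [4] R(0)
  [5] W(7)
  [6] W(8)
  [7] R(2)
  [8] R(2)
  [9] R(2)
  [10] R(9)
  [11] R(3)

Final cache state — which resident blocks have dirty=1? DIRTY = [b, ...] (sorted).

DIRTY = [8]

0: R B5 → L1 miss [-]
1: W B5 → L1 hit [D]
2: R B5 → L1 hit [D]
3: W B5 → L1 hit [D]
4: R B0 → L0 miss [-]
5: W B7 → L3 miss [D]
6: W B8 → L0 miss [D]
7: R B2 → L2 miss [-]
8: R B2 → L2 hit [-]
9: R B2 → L2 hit [-]
10: R B9 → L1 miss wb→B5 [-]
11: R B3 → L3 miss wb→B7 [-]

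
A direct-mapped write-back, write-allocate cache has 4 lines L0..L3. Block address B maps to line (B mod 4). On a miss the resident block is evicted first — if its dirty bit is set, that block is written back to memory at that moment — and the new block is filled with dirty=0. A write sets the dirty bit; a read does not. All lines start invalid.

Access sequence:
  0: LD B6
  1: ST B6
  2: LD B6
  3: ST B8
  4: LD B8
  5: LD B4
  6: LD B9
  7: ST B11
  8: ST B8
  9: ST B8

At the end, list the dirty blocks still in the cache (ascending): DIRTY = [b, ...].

DIRTY = [6, 8, 11]

0: R B6 -> L2 miss  d=-]
1: W B6 -> L2 hit  d=D]
2: R B6 -> L2 hit  d=D]
3: W B8 -> L0 miss  d=D]
4: R B8 -> L0 hit  d=D]
5: R B4 -> L0 miss wb->B8  d=-]
6: R B9 -> L1 miss  d=-]
7: W B11 -> L3 miss  d=D]
8: W B8 -> L0 miss  d=D]
9: W B8 -> L0 hit  d=D]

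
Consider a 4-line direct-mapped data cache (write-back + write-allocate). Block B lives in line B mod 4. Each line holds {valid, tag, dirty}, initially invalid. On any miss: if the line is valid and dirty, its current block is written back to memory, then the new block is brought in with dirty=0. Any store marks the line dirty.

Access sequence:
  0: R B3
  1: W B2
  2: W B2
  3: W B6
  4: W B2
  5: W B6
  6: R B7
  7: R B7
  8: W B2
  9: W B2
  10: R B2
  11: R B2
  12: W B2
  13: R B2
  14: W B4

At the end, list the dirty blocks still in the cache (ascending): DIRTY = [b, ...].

  0 | R B3 → L3 miss [-]
  1 | W B2 → L2 miss [D]
  2 | W B2 → L2 hit [D]
  3 | W B6 → L2 miss wb→B2 [D]
  4 | W B2 → L2 miss wb→B6 [D]
  5 | W B6 → L2 miss wb→B2 [D]
  6 | R B7 → L3 miss [-]
  7 | R B7 → L3 hit [-]
  8 | W B2 → L2 miss wb→B6 [D]
  9 | W B2 → L2 hit [D]
  10 | R B2 → L2 hit [D]
  11 | R B2 → L2 hit [D]
  12 | W B2 → L2 hit [D]
  13 | R B2 → L2 hit [D]
  14 | W B4 → L0 miss [D]

DIRTY = [2, 4]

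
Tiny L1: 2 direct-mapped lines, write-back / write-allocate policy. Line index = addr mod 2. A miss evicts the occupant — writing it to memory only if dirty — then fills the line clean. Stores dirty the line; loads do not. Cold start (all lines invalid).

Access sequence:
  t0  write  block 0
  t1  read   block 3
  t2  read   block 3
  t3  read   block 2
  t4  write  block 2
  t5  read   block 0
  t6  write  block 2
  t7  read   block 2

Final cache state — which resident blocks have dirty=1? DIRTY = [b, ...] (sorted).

DIRTY = [2]

0: W B0 → L0 miss [D]
1: R B3 → L1 miss [-]
2: R B3 → L1 hit [-]
3: R B2 → L0 miss wb→B0 [-]
4: W B2 → L0 hit [D]
5: R B0 → L0 miss wb→B2 [-]
6: W B2 → L0 miss [D]
7: R B2 → L0 hit [D]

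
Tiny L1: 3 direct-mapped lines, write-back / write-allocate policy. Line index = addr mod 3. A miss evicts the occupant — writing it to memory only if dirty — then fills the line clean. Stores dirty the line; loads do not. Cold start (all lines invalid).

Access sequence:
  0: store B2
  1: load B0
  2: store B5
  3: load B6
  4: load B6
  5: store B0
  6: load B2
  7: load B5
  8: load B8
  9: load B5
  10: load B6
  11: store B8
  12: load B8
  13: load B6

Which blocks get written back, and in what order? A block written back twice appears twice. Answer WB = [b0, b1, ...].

WB = [2, 5, 0]

0: W B2 → L2 miss [D]
1: R B0 → L0 miss [-]
2: W B5 → L2 miss wb→B2 [D]
3: R B6 → L0 miss [-]
4: R B6 → L0 hit [-]
5: W B0 → L0 miss [D]
6: R B2 → L2 miss wb→B5 [-]
7: R B5 → L2 miss [-]
8: R B8 → L2 miss [-]
9: R B5 → L2 miss [-]
10: R B6 → L0 miss wb→B0 [-]
11: W B8 → L2 miss [D]
12: R B8 → L2 hit [D]
13: R B6 → L0 hit [-]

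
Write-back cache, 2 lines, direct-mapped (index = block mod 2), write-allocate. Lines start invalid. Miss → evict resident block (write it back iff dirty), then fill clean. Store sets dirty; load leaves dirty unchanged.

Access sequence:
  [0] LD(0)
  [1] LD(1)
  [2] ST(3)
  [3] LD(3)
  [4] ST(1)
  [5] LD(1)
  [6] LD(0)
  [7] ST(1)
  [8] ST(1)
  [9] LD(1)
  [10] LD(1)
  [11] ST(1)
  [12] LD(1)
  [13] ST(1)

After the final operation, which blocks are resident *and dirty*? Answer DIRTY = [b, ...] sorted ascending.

DIRTY = [1]

0: R B0 → L0 miss [-]
1: R B1 → L1 miss [-]
2: W B3 → L1 miss [D]
3: R B3 → L1 hit [D]
4: W B1 → L1 miss wb→B3 [D]
5: R B1 → L1 hit [D]
6: R B0 → L0 hit [-]
7: W B1 → L1 hit [D]
8: W B1 → L1 hit [D]
9: R B1 → L1 hit [D]
10: R B1 → L1 hit [D]
11: W B1 → L1 hit [D]
12: R B1 → L1 hit [D]
13: W B1 → L1 hit [D]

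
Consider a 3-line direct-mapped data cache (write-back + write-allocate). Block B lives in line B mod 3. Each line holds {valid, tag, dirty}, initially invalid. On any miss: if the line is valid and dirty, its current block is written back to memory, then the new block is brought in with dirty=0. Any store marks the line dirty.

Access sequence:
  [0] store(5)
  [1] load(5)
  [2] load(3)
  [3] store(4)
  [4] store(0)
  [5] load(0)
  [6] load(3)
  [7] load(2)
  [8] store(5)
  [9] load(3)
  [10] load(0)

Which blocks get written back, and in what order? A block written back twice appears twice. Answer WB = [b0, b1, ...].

0: W B5 -> L2 miss  d=D]
1: R B5 -> L2 hit  d=D]
2: R B3 -> L0 miss  d=-]
3: W B4 -> L1 miss  d=D]
4: W B0 -> L0 miss  d=D]
5: R B0 -> L0 hit  d=D]
6: R B3 -> L0 miss wb->B0  d=-]
7: R B2 -> L2 miss wb->B5  d=-]
8: W B5 -> L2 miss  d=D]
9: R B3 -> L0 hit  d=-]
10: R B0 -> L0 miss  d=-]

WB = [0, 5]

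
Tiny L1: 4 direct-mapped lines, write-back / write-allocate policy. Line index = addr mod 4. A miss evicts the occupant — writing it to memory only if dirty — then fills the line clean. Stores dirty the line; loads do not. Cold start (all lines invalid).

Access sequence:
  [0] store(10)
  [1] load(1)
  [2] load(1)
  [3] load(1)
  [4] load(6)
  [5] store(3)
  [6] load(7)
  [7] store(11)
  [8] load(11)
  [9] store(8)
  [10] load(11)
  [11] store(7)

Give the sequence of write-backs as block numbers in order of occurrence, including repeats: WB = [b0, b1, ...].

WB = [10, 3, 11]

0: W B10 → L2 miss [D]
1: R B1 → L1 miss [-]
2: R B1 → L1 hit [-]
3: R B1 → L1 hit [-]
4: R B6 → L2 miss wb→B10 [-]
5: W B3 → L3 miss [D]
6: R B7 → L3 miss wb→B3 [-]
7: W B11 → L3 miss [D]
8: R B11 → L3 hit [D]
9: W B8 → L0 miss [D]
10: R B11 → L3 hit [D]
11: W B7 → L3 miss wb→B11 [D]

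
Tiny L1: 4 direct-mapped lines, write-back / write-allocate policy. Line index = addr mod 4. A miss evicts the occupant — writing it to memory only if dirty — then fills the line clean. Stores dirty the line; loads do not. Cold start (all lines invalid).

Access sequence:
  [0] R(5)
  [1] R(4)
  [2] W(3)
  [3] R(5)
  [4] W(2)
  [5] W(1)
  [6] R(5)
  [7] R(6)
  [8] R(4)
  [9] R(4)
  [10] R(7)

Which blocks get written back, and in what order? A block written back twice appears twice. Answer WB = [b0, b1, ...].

0: R B5 -> L1 miss  d=-]
1: R B4 -> L0 miss  d=-]
2: W B3 -> L3 miss  d=D]
3: R B5 -> L1 hit  d=-]
4: W B2 -> L2 miss  d=D]
5: W B1 -> L1 miss  d=D]
6: R B5 -> L1 miss wb->B1  d=-]
7: R B6 -> L2 miss wb->B2  d=-]
8: R B4 -> L0 hit  d=-]
9: R B4 -> L0 hit  d=-]
10: R B7 -> L3 miss wb->B3  d=-]

WB = [1, 2, 3]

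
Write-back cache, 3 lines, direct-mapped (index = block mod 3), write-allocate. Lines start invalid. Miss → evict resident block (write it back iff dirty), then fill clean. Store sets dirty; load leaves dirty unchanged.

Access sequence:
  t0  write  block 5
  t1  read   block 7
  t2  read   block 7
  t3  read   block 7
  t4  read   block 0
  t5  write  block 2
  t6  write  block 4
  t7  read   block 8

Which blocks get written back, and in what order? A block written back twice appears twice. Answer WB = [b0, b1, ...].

0: W B5 -> L2 miss  d=D]
1: R B7 -> L1 miss  d=-]
2: R B7 -> L1 hit  d=-]
3: R B7 -> L1 hit  d=-]
4: R B0 -> L0 miss  d=-]
5: W B2 -> L2 miss wb->B5  d=D]
6: W B4 -> L1 miss  d=D]
7: R B8 -> L2 miss wb->B2  d=-]

WB = [5, 2]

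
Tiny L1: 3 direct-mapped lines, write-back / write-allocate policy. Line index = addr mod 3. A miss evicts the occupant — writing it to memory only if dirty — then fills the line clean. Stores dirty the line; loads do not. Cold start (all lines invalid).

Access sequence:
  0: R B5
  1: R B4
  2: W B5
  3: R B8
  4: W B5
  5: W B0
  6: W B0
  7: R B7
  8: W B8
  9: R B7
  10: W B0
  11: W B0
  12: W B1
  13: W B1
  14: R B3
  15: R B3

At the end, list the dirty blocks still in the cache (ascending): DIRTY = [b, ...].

DIRTY = [1, 8]

  0 | R B5 → L2 miss [-]
  1 | R B4 → L1 miss [-]
  2 | W B5 → L2 hit [D]
  3 | R B8 → L2 miss wb→B5 [-]
  4 | W B5 → L2 miss [D]
  5 | W B0 → L0 miss [D]
  6 | W B0 → L0 hit [D]
  7 | R B7 → L1 miss [-]
  8 | W B8 → L2 miss wb→B5 [D]
  9 | R B7 → L1 hit [-]
  10 | W B0 → L0 hit [D]
  11 | W B0 → L0 hit [D]
  12 | W B1 → L1 miss [D]
  13 | W B1 → L1 hit [D]
  14 | R B3 → L0 miss wb→B0 [-]
  15 | R B3 → L0 hit [-]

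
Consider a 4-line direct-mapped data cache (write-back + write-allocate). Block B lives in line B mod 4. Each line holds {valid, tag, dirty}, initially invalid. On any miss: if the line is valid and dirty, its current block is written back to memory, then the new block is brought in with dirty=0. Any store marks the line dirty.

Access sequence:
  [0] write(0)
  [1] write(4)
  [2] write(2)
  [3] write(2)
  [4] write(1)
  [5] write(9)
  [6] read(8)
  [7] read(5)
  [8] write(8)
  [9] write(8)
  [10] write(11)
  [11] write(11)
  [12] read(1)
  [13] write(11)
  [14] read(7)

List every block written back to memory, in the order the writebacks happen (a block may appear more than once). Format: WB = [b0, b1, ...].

0: W B0 → L0 miss [D]
1: W B4 → L0 miss wb→B0 [D]
2: W B2 → L2 miss [D]
3: W B2 → L2 hit [D]
4: W B1 → L1 miss [D]
5: W B9 → L1 miss wb→B1 [D]
6: R B8 → L0 miss wb→B4 [-]
7: R B5 → L1 miss wb→B9 [-]
8: W B8 → L0 hit [D]
9: W B8 → L0 hit [D]
10: W B11 → L3 miss [D]
11: W B11 → L3 hit [D]
12: R B1 → L1 miss [-]
13: W B11 → L3 hit [D]
14: R B7 → L3 miss wb→B11 [-]

WB = [0, 1, 4, 9, 11]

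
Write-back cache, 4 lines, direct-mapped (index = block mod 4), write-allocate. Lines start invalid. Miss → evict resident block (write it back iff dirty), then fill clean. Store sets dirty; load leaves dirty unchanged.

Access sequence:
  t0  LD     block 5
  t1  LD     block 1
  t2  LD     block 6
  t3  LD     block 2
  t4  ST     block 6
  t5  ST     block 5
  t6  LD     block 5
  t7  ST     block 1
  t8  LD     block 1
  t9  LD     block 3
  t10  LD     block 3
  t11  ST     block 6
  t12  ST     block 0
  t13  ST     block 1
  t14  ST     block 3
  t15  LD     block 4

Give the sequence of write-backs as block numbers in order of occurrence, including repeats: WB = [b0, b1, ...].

0: R B5 → L1 miss [-]
1: R B1 → L1 miss [-]
2: R B6 → L2 miss [-]
3: R B2 → L2 miss [-]
4: W B6 → L2 miss [D]
5: W B5 → L1 miss [D]
6: R B5 → L1 hit [D]
7: W B1 → L1 miss wb→B5 [D]
8: R B1 → L1 hit [D]
9: R B3 → L3 miss [-]
10: R B3 → L3 hit [-]
11: W B6 → L2 hit [D]
12: W B0 → L0 miss [D]
13: W B1 → L1 hit [D]
14: W B3 → L3 hit [D]
15: R B4 → L0 miss wb→B0 [-]

WB = [5, 0]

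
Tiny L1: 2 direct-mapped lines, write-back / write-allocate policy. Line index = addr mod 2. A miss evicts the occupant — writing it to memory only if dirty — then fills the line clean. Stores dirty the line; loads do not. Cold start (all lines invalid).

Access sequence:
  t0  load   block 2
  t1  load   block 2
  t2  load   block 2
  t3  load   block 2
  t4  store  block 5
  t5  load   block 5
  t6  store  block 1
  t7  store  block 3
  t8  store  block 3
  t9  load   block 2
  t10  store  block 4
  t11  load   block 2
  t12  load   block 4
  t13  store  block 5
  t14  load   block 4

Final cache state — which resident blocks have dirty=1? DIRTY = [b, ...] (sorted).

0: R B2 → L0 miss [-]
1: R B2 → L0 hit [-]
2: R B2 → L0 hit [-]
3: R B2 → L0 hit [-]
4: W B5 → L1 miss [D]
5: R B5 → L1 hit [D]
6: W B1 → L1 miss wb→B5 [D]
7: W B3 → L1 miss wb→B1 [D]
8: W B3 → L1 hit [D]
9: R B2 → L0 hit [-]
10: W B4 → L0 miss [D]
11: R B2 → L0 miss wb→B4 [-]
12: R B4 → L0 miss [-]
13: W B5 → L1 miss wb→B3 [D]
14: R B4 → L0 hit [-]

DIRTY = [5]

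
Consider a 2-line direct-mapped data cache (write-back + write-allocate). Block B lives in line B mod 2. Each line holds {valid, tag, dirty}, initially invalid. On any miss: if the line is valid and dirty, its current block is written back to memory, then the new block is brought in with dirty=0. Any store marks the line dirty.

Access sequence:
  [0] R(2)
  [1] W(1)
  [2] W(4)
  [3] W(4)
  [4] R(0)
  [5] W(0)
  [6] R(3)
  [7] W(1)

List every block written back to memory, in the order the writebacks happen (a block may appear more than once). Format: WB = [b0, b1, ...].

WB = [4, 1]

0: R B2 -> L0 miss  d=-]
1: W B1 -> L1 miss  d=D]
2: W B4 -> L0 miss  d=D]
3: W B4 -> L0 hit  d=D]
4: R B0 -> L0 miss wb->B4  d=-]
5: W B0 -> L0 hit  d=D]
6: R B3 -> L1 miss wb->B1  d=-]
7: W B1 -> L1 miss  d=D]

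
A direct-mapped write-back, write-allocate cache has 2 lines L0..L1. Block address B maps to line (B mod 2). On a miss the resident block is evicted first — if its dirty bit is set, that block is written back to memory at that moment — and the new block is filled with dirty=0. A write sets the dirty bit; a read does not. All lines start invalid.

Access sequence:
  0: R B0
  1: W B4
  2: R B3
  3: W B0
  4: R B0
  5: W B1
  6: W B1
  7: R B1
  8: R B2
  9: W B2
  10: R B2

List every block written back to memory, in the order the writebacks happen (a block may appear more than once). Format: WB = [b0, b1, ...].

WB = [4, 0]

0: R B0 → L0 miss [-]
1: W B4 → L0 miss [D]
2: R B3 → L1 miss [-]
3: W B0 → L0 miss wb→B4 [D]
4: R B0 → L0 hit [D]
5: W B1 → L1 miss [D]
6: W B1 → L1 hit [D]
7: R B1 → L1 hit [D]
8: R B2 → L0 miss wb→B0 [-]
9: W B2 → L0 hit [D]
10: R B2 → L0 hit [D]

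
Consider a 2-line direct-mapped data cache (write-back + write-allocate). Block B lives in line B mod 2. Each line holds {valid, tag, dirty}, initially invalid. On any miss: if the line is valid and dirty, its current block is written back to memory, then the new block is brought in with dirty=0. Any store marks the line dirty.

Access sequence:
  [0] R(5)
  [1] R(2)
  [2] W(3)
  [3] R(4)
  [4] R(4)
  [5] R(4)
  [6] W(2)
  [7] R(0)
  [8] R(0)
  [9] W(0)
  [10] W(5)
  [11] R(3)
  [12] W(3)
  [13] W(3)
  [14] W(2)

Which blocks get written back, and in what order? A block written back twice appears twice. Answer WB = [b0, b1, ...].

0: R B5 → L1 miss [-]
1: R B2 → L0 miss [-]
2: W B3 → L1 miss [D]
3: R B4 → L0 miss [-]
4: R B4 → L0 hit [-]
5: R B4 → L0 hit [-]
6: W B2 → L0 miss [D]
7: R B0 → L0 miss wb→B2 [-]
8: R B0 → L0 hit [-]
9: W B0 → L0 hit [D]
10: W B5 → L1 miss wb→B3 [D]
11: R B3 → L1 miss wb→B5 [-]
12: W B3 → L1 hit [D]
13: W B3 → L1 hit [D]
14: W B2 → L0 miss wb→B0 [D]

WB = [2, 3, 5, 0]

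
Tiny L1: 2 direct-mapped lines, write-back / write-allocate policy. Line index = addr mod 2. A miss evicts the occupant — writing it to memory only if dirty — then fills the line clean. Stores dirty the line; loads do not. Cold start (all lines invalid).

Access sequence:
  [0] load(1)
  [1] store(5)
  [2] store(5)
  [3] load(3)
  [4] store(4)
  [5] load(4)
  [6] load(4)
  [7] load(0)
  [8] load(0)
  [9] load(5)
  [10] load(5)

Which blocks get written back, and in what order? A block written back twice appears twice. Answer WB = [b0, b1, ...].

WB = [5, 4]

0: R B1 → L1 miss [-]
1: W B5 → L1 miss [D]
2: W B5 → L1 hit [D]
3: R B3 → L1 miss wb→B5 [-]
4: W B4 → L0 miss [D]
5: R B4 → L0 hit [D]
6: R B4 → L0 hit [D]
7: R B0 → L0 miss wb→B4 [-]
8: R B0 → L0 hit [-]
9: R B5 → L1 miss [-]
10: R B5 → L1 hit [-]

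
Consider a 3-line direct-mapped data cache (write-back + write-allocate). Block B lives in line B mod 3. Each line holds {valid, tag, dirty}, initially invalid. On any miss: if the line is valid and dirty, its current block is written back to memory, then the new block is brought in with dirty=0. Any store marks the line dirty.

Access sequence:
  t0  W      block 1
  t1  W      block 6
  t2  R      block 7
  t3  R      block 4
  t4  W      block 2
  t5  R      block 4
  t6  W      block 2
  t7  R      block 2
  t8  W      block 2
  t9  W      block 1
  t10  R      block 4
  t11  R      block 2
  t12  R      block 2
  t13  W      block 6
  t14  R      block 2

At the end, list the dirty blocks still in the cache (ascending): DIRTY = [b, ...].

DIRTY = [2, 6]

  0 | W B1 → L1 miss [D]
  1 | W B6 → L0 miss [D]
  2 | R B7 → L1 miss wb→B1 [-]
  3 | R B4 → L1 miss [-]
  4 | W B2 → L2 miss [D]
  5 | R B4 → L1 hit [-]
  6 | W B2 → L2 hit [D]
  7 | R B2 → L2 hit [D]
  8 | W B2 → L2 hit [D]
  9 | W B1 → L1 miss [D]
  10 | R B4 → L1 miss wb→B1 [-]
  11 | R B2 → L2 hit [D]
  12 | R B2 → L2 hit [D]
  13 | W B6 → L0 hit [D]
  14 | R B2 → L2 hit [D]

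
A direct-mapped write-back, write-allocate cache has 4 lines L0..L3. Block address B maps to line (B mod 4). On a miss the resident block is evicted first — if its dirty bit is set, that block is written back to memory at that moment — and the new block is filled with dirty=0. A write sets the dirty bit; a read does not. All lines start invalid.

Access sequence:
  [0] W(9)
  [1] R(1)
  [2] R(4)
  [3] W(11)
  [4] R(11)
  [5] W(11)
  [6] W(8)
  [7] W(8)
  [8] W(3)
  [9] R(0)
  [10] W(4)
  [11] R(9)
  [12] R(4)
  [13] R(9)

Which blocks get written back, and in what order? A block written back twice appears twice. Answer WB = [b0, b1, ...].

WB = [9, 11, 8]

  0 | W B9 → L1 miss [D]
  1 | R B1 → L1 miss wb→B9 [-]
  2 | R B4 → L0 miss [-]
  3 | W B11 → L3 miss [D]
  4 | R B11 → L3 hit [D]
  5 | W B11 → L3 hit [D]
  6 | W B8 → L0 miss [D]
  7 | W B8 → L0 hit [D]
  8 | W B3 → L3 miss wb→B11 [D]
  9 | R B0 → L0 miss wb→B8 [-]
  10 | W B4 → L0 miss [D]
  11 | R B9 → L1 miss [-]
  12 | R B4 → L0 hit [D]
  13 | R B9 → L1 hit [-]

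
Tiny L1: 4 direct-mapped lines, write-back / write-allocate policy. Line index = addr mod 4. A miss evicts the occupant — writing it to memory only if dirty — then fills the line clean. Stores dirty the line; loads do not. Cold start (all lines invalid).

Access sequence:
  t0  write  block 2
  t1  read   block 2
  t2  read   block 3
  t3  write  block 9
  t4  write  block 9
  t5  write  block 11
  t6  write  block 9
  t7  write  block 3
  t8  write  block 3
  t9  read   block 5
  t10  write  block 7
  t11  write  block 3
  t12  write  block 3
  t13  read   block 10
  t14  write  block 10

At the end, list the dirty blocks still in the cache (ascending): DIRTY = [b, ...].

DIRTY = [3, 10]

  0 | W B2 → L2 miss [D]
  1 | R B2 → L2 hit [D]
  2 | R B3 → L3 miss [-]
  3 | W B9 → L1 miss [D]
  4 | W B9 → L1 hit [D]
  5 | W B11 → L3 miss [D]
  6 | W B9 → L1 hit [D]
  7 | W B3 → L3 miss wb→B11 [D]
  8 | W B3 → L3 hit [D]
  9 | R B5 → L1 miss wb→B9 [-]
  10 | W B7 → L3 miss wb→B3 [D]
  11 | W B3 → L3 miss wb→B7 [D]
  12 | W B3 → L3 hit [D]
  13 | R B10 → L2 miss wb→B2 [-]
  14 | W B10 → L2 hit [D]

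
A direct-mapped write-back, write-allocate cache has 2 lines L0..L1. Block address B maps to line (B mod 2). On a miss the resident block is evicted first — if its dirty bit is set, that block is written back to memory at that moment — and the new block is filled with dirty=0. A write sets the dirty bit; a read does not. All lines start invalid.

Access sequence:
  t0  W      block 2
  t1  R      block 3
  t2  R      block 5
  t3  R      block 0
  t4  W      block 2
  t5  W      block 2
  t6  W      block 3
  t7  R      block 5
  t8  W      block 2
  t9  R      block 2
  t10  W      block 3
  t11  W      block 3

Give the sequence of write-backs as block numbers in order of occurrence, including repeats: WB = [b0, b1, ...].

WB = [2, 3]

0: W B2 -> L0 miss  d=D]
1: R B3 -> L1 miss  d=-]
2: R B5 -> L1 miss  d=-]
3: R B0 -> L0 miss wb->B2  d=-]
4: W B2 -> L0 miss  d=D]
5: W B2 -> L0 hit  d=D]
6: W B3 -> L1 miss  d=D]
7: R B5 -> L1 miss wb->B3  d=-]
8: W B2 -> L0 hit  d=D]
9: R B2 -> L0 hit  d=D]
10: W B3 -> L1 miss  d=D]
11: W B3 -> L1 hit  d=D]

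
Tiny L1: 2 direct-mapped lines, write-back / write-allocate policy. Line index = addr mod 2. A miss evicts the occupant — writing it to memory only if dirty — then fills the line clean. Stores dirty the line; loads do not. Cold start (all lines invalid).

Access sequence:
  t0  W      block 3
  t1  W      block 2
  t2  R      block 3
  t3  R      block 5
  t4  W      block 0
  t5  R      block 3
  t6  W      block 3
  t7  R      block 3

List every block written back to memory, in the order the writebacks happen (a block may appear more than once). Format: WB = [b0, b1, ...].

0: W B3 -> L1 miss  d=D]
1: W B2 -> L0 miss  d=D]
2: R B3 -> L1 hit  d=D]
3: R B5 -> L1 miss wb->B3  d=-]
4: W B0 -> L0 miss wb->B2  d=D]
5: R B3 -> L1 miss  d=-]
6: W B3 -> L1 hit  d=D]
7: R B3 -> L1 hit  d=D]

WB = [3, 2]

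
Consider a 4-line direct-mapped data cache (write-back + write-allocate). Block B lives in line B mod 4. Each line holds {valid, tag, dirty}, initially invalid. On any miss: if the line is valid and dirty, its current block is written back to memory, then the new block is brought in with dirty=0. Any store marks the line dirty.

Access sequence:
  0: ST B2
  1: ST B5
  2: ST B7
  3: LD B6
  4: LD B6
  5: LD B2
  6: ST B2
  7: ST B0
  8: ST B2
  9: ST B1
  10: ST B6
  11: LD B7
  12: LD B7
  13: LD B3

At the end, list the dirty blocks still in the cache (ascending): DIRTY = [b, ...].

DIRTY = [0, 1, 6]

  0 | W B2 → L2 miss [D]
  1 | W B5 → L1 miss [D]
  2 | W B7 → L3 miss [D]
  3 | R B6 → L2 miss wb→B2 [-]
  4 | R B6 → L2 hit [-]
  5 | R B2 → L2 miss [-]
  6 | W B2 → L2 hit [D]
  7 | W B0 → L0 miss [D]
  8 | W B2 → L2 hit [D]
  9 | W B1 → L1 miss wb→B5 [D]
  10 | W B6 → L2 miss wb→B2 [D]
  11 | R B7 → L3 hit [D]
  12 | R B7 → L3 hit [D]
  13 | R B3 → L3 miss wb→B7 [-]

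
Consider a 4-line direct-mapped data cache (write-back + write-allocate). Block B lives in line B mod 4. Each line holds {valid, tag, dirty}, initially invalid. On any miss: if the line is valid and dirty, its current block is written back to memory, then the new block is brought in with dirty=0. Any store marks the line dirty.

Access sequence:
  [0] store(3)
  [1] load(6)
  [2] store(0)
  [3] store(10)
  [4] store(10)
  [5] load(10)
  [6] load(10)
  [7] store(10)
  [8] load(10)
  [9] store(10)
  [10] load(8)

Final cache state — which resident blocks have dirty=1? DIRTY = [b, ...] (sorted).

  0 | W B3 → L3 miss [D]
  1 | R B6 → L2 miss [-]
  2 | W B0 → L0 miss [D]
  3 | W B10 → L2 miss [D]
  4 | W B10 → L2 hit [D]
  5 | R B10 → L2 hit [D]
  6 | R B10 → L2 hit [D]
  7 | W B10 → L2 hit [D]
  8 | R B10 → L2 hit [D]
  9 | W B10 → L2 hit [D]
  10 | R B8 → L0 miss wb→B0 [-]

DIRTY = [3, 10]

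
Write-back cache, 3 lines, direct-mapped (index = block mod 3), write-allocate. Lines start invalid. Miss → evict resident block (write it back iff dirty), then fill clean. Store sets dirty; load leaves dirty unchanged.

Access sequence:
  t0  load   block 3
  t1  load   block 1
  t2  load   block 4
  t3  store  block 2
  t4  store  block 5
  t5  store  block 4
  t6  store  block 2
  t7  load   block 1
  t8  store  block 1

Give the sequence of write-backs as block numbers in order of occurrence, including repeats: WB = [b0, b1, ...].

WB = [2, 5, 4]

  0 | R B3 → L0 miss [-]
  1 | R B1 → L1 miss [-]
  2 | R B4 → L1 miss [-]
  3 | W B2 → L2 miss [D]
  4 | W B5 → L2 miss wb→B2 [D]
  5 | W B4 → L1 hit [D]
  6 | W B2 → L2 miss wb→B5 [D]
  7 | R B1 → L1 miss wb→B4 [-]
  8 | W B1 → L1 hit [D]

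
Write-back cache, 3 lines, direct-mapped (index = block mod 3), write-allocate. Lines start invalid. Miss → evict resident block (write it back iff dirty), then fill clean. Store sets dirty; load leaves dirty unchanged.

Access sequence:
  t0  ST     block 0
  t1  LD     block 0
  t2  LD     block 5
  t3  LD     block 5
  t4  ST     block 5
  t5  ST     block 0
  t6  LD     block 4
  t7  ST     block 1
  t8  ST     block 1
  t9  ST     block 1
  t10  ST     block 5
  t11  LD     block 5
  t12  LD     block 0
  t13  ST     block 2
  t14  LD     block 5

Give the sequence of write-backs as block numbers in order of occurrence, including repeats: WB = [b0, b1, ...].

0: W B0 → L0 miss [D]
1: R B0 → L0 hit [D]
2: R B5 → L2 miss [-]
3: R B5 → L2 hit [-]
4: W B5 → L2 hit [D]
5: W B0 → L0 hit [D]
6: R B4 → L1 miss [-]
7: W B1 → L1 miss [D]
8: W B1 → L1 hit [D]
9: W B1 → L1 hit [D]
10: W B5 → L2 hit [D]
11: R B5 → L2 hit [D]
12: R B0 → L0 hit [D]
13: W B2 → L2 miss wb→B5 [D]
14: R B5 → L2 miss wb→B2 [-]

WB = [5, 2]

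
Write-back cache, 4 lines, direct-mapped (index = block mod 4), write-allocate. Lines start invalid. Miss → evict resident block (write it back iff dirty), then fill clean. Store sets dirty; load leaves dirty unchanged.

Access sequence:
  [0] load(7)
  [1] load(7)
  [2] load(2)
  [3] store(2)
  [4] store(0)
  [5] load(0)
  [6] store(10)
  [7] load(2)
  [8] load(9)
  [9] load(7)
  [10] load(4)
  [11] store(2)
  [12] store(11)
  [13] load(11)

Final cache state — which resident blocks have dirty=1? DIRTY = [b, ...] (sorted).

DIRTY = [2, 11]

  0 | R B7 → L3 miss [-]
  1 | R B7 → L3 hit [-]
  2 | R B2 → L2 miss [-]
  3 | W B2 → L2 hit [D]
  4 | W B0 → L0 miss [D]
  5 | R B0 → L0 hit [D]
  6 | W B10 → L2 miss wb→B2 [D]
  7 | R B2 → L2 miss wb→B10 [-]
  8 | R B9 → L1 miss [-]
  9 | R B7 → L3 hit [-]
  10 | R B4 → L0 miss wb→B0 [-]
  11 | W B2 → L2 hit [D]
  12 | W B11 → L3 miss [D]
  13 | R B11 → L3 hit [D]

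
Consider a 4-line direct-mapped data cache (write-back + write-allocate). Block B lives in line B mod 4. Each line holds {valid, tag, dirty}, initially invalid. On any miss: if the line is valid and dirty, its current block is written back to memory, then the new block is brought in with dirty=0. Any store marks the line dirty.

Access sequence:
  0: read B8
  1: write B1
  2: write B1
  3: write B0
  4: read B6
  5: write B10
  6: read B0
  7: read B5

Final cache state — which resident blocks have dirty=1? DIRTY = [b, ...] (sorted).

DIRTY = [0, 10]

0: R B8 -> L0 miss  d=-]
1: W B1 -> L1 miss  d=D]
2: W B1 -> L1 hit  d=D]
3: W B0 -> L0 miss  d=D]
4: R B6 -> L2 miss  d=-]
5: W B10 -> L2 miss  d=D]
6: R B0 -> L0 hit  d=D]
7: R B5 -> L1 miss wb->B1  d=-]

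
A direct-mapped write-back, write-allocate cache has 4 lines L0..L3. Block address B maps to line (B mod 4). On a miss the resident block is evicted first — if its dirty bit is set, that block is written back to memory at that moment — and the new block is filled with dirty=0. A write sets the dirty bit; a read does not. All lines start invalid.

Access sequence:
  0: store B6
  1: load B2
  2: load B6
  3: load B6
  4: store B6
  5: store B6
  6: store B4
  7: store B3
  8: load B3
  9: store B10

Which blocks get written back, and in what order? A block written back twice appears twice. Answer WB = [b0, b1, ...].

WB = [6, 6]

0: W B6 -> L2 miss  d=D]
1: R B2 -> L2 miss wb->B6  d=-]
2: R B6 -> L2 miss  d=-]
3: R B6 -> L2 hit  d=-]
4: W B6 -> L2 hit  d=D]
5: W B6 -> L2 hit  d=D]
6: W B4 -> L0 miss  d=D]
7: W B3 -> L3 miss  d=D]
8: R B3 -> L3 hit  d=D]
9: W B10 -> L2 miss wb->B6  d=D]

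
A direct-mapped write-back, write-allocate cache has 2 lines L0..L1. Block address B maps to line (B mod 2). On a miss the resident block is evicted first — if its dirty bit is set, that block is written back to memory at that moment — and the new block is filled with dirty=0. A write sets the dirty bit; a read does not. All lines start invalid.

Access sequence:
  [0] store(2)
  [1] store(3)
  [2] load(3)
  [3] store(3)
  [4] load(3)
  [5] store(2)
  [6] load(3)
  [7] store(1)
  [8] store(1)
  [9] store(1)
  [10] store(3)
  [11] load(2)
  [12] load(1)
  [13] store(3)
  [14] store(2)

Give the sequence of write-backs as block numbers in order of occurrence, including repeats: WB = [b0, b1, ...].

WB = [3, 1, 3]

  0 | W B2 → L0 miss [D]
  1 | W B3 → L1 miss [D]
  2 | R B3 → L1 hit [D]
  3 | W B3 → L1 hit [D]
  4 | R B3 → L1 hit [D]
  5 | W B2 → L0 hit [D]
  6 | R B3 → L1 hit [D]
  7 | W B1 → L1 miss wb→B3 [D]
  8 | W B1 → L1 hit [D]
  9 | W B1 → L1 hit [D]
  10 | W B3 → L1 miss wb→B1 [D]
  11 | R B2 → L0 hit [D]
  12 | R B1 → L1 miss wb→B3 [-]
  13 | W B3 → L1 miss [D]
  14 | W B2 → L0 hit [D]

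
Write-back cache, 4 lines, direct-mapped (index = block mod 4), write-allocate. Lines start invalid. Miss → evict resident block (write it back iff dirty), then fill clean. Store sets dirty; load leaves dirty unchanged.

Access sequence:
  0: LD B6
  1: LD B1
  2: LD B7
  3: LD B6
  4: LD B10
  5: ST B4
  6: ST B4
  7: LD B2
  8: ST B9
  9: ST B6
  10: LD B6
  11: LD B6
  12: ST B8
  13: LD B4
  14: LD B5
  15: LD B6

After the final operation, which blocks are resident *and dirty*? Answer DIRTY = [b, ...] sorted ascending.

DIRTY = [6]

0: R B6 -> L2 miss  d=-]
1: R B1 -> L1 miss  d=-]
2: R B7 -> L3 miss  d=-]
3: R B6 -> L2 hit  d=-]
4: R B10 -> L2 miss  d=-]
5: W B4 -> L0 miss  d=D]
6: W B4 -> L0 hit  d=D]
7: R B2 -> L2 miss  d=-]
8: W B9 -> L1 miss  d=D]
9: W B6 -> L2 miss  d=D]
10: R B6 -> L2 hit  d=D]
11: R B6 -> L2 hit  d=D]
12: W B8 -> L0 miss wb->B4  d=D]
13: R B4 -> L0 miss wb->B8  d=-]
14: R B5 -> L1 miss wb->B9  d=-]
15: R B6 -> L2 hit  d=D]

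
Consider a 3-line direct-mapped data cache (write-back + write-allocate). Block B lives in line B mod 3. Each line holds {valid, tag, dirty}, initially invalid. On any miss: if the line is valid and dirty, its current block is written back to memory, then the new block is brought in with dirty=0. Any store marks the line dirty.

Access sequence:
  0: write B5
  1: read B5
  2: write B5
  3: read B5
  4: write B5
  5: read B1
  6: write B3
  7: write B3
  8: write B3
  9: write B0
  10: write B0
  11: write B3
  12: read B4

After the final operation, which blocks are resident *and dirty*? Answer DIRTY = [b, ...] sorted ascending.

0: W B5 -> L2 miss  d=D]
1: R B5 -> L2 hit  d=D]
2: W B5 -> L2 hit  d=D]
3: R B5 -> L2 hit  d=D]
4: W B5 -> L2 hit  d=D]
5: R B1 -> L1 miss  d=-]
6: W B3 -> L0 miss  d=D]
7: W B3 -> L0 hit  d=D]
8: W B3 -> L0 hit  d=D]
9: W B0 -> L0 miss wb->B3  d=D]
10: W B0 -> L0 hit  d=D]
11: W B3 -> L0 miss wb->B0  d=D]
12: R B4 -> L1 miss  d=-]

DIRTY = [3, 5]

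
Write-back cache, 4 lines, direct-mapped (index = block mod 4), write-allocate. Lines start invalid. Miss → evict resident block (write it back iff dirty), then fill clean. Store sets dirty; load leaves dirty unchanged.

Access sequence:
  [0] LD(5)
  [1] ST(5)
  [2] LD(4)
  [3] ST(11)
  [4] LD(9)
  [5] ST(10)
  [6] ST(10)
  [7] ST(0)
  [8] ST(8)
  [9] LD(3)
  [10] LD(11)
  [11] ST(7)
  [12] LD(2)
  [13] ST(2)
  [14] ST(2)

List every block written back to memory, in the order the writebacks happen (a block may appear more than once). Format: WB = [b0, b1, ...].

WB = [5, 0, 11, 10]

  0 | R B5 → L1 miss [-]
  1 | W B5 → L1 hit [D]
  2 | R B4 → L0 miss [-]
  3 | W B11 → L3 miss [D]
  4 | R B9 → L1 miss wb→B5 [-]
  5 | W B10 → L2 miss [D]
  6 | W B10 → L2 hit [D]
  7 | W B0 → L0 miss [D]
  8 | W B8 → L0 miss wb→B0 [D]
  9 | R B3 → L3 miss wb→B11 [-]
  10 | R B11 → L3 miss [-]
  11 | W B7 → L3 miss [D]
  12 | R B2 → L2 miss wb→B10 [-]
  13 | W B2 → L2 hit [D]
  14 | W B2 → L2 hit [D]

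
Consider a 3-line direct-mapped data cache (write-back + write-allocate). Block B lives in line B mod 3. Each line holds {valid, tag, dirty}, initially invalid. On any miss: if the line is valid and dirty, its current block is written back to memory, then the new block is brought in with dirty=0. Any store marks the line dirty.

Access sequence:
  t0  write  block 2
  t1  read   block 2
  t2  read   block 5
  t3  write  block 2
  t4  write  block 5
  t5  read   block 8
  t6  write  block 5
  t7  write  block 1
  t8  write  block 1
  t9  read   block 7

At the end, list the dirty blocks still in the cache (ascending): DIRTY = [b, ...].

DIRTY = [5]

  0 | W B2 → L2 miss [D]
  1 | R B2 → L2 hit [D]
  2 | R B5 → L2 miss wb→B2 [-]
  3 | W B2 → L2 miss [D]
  4 | W B5 → L2 miss wb→B2 [D]
  5 | R B8 → L2 miss wb→B5 [-]
  6 | W B5 → L2 miss [D]
  7 | W B1 → L1 miss [D]
  8 | W B1 → L1 hit [D]
  9 | R B7 → L1 miss wb→B1 [-]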